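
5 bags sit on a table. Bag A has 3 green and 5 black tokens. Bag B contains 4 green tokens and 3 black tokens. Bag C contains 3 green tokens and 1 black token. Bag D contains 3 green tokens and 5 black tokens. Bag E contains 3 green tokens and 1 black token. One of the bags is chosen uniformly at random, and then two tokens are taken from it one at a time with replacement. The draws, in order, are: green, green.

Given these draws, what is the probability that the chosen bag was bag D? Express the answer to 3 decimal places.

0.081

Under each hypothesis, the probability of the observed sequence is: P(data | bag A) = (3/8)(3/8) = 0.14062; P(data | bag B) = (4/7)(4/7) = 0.32653; P(data | bag C) = (3/4)(3/4) = 0.5625; P(data | bag D) = (3/8)(3/8) = 0.14062; P(data | bag E) = (3/4)(3/4) = 0.5625.
Weighting by the prior gives 1/5 · 0.14062 = 0.028125, 1/5 · 0.32653 = 0.065306, 1/5 · 0.5625 = 0.1125, 1/5 · 0.14062 = 0.028125, 1/5 · 0.5625 = 0.1125; summing to 0.34656.
Therefore the posterior P(bag D | data) = (0.028125) / (0.34656) = 0.081156.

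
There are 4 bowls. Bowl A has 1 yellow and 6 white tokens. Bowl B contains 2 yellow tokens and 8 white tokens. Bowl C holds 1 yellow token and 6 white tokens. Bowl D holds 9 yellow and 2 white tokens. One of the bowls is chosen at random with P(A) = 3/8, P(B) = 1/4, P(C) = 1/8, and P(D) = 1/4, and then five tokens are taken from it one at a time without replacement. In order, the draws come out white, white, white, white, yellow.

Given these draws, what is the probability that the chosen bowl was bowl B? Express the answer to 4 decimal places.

0.2800

For each hypothesis, P(data | H) works out to: P(data | bowl A) = (6/7)(5/6)(4/5)(3/4)(1/3) = 1/7; P(data | bowl B) = (8/10)(7/9)(6/8)(5/7)(2/6) = 1/9; P(data | bowl C) = (6/7)(5/6)(4/5)(3/4)(1/3) = 1/7; P(data | bowl D) = (2/11)(1/10)(0/9) = 0.
Weighting by the prior gives 3/8 · 1/7 = 3/56, 1/4 · 1/9 = 1/36, 1/8 · 1/7 = 1/56, 1/4 · 0 = 0; with total 25/252.
By Bayes' rule, P(bowl B | data) = (1/36) / (25/252) = 7/25.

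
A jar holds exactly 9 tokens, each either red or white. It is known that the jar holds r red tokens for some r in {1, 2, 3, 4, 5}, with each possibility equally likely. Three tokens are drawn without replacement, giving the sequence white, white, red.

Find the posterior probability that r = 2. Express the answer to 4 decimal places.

0.2270

The likelihood of the observed sequence under each hypothesis: P(data | r = 1) = (8/9)(7/8)(1/7) = 1/9; P(data | r = 2) = (7/9)(6/8)(2/7) = 1/6; P(data | r = 3) = (6/9)(5/8)(3/7) = 5/28; P(data | r = 4) = (5/9)(4/8)(4/7) = 10/63; P(data | r = 5) = (4/9)(3/8)(5/7) = 5/42.
The prior-weighted likelihoods are 1/5 · 1/9 = 1/45, 1/5 · 1/6 = 1/30, 1/5 · 5/28 = 1/28, 1/5 · 10/63 = 2/63, 1/5 · 5/42 = 1/42; summing to 37/252.
So P(r = 2 | data) = (1/30) / (37/252) = 42/185.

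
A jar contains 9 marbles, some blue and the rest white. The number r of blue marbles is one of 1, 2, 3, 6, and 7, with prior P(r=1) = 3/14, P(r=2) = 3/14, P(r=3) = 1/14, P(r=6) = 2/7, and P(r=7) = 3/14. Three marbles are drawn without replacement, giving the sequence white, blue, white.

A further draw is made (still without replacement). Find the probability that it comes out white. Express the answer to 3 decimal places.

Under each hypothesis, the probability of the observed sequence is: P(data | r = 1) = (8/9)(1/8)(7/7) = 1/9; P(data | r = 2) = (7/9)(2/8)(6/7) = 1/6; P(data | r = 3) = (6/9)(3/8)(5/7) = 5/28; P(data | r = 6) = (3/9)(6/8)(2/7) = 1/14; P(data | r = 7) = (2/9)(7/8)(1/7) = 1/36.
Multiplying each by its prior: 3/14 · 1/9 = 1/42, 3/14 · 1/6 = 1/28, 1/14 · 5/28 = 5/392, 2/7 · 1/14 = 1/49, 3/14 · 1/36 = 1/168; summing to 29/294.
Normalising, the posterior is P(r = 1 | data) = 7/29, P(r = 2 | data) = 21/58, P(r = 3 | data) = 15/116, P(r = 6 | data) = 6/29, P(r = 7 | data) = 7/116.
The predictive probability is P(white next | data) = (1)(7/29) + (5/6)(21/58) + (2/3)(15/116) + (1/6)(6/29) + (0)(7/116) = 77/116.

0.664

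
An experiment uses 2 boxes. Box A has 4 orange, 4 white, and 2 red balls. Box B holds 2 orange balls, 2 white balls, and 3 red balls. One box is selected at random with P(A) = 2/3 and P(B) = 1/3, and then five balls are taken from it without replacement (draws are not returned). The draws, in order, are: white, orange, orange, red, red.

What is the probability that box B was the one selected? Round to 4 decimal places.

0.6000

The likelihood of the observed sequence under each hypothesis: P(data | box A) = (4/10)(4/9)(3/8)(2/7)(1/6) = 1/315; P(data | box B) = (2/7)(2/6)(1/5)(3/4)(2/3) = 1/105.
Weighting by the prior gives 2/3 · 1/315 = 2/945, 1/3 · 1/105 = 1/315; with total 1/189.
So P(box B | data) = (1/315) / (1/189) = 3/5.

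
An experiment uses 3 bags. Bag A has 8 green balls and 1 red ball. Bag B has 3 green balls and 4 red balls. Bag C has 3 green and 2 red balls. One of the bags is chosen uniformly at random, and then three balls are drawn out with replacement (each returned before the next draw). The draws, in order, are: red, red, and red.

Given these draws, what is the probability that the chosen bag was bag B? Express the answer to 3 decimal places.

Under each hypothesis, the probability of the observed sequence is: P(data | bag A) = (1/9)(1/9)(1/9) = 0.0013717; P(data | bag B) = (4/7)(4/7)(4/7) = 0.18659; P(data | bag C) = (2/5)(2/5)(2/5) = 0.064.
Weighting by the prior gives 1/3 · 0.0013717 = 0.00045725, 1/3 · 0.18659 = 0.062196, 1/3 · 0.064 = 0.021333; summing to 0.083987.
By Bayes' rule, P(bag B | data) = (0.062196) / (0.083987) = 0.74055.

0.741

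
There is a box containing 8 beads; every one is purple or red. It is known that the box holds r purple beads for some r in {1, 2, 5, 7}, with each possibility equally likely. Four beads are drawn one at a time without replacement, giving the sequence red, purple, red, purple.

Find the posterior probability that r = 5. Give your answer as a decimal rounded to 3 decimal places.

Compute the likelihood of the observed sequence for each case: P(data | r = 1) = (7/8)(1/7)(6/6)(0/5) = 0; P(data | r = 2) = (6/8)(2/7)(5/6)(1/5) = 1/28; P(data | r = 5) = (3/8)(5/7)(2/6)(4/5) = 1/14; P(data | r = 7) = (1/8)(7/7)(0/6) = 0.
Weighting by the prior gives 1/4 · 0 = 0, 1/4 · 1/28 = 1/112, 1/4 · 1/14 = 1/56, 1/4 · 0 = 0; summing to 3/112.
Therefore the posterior P(r = 5 | data) = (1/56) / (3/112) = 2/3.

0.667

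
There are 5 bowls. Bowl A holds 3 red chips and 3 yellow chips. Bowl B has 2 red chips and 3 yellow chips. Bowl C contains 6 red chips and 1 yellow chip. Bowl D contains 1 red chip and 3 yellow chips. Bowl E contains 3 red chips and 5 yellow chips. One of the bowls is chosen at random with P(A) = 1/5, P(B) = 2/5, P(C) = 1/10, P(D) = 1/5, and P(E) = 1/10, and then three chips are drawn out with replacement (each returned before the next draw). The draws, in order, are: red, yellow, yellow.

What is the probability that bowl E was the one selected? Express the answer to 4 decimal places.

0.1152

Compute the likelihood of the observed sequence for each case: P(data | bowl A) = (3/6)(3/6)(3/6) = 0.125; P(data | bowl B) = (2/5)(3/5)(3/5) = 0.144; P(data | bowl C) = (6/7)(1/7)(1/7) = 0.017493; P(data | bowl D) = (1/4)(3/4)(3/4) = 0.14062; P(data | bowl E) = (3/8)(5/8)(5/8) = 0.14648.
Multiplying each by its prior: 1/5 · 0.125 = 0.025, 2/5 · 0.144 = 0.0576, 1/10 · 0.017493 = 0.0017493, 1/5 · 0.14062 = 0.028125, 1/10 · 0.14648 = 0.014648; with total 0.12712.
Therefore the posterior P(bowl E | data) = (0.014648) / (0.12712) = 0.11523.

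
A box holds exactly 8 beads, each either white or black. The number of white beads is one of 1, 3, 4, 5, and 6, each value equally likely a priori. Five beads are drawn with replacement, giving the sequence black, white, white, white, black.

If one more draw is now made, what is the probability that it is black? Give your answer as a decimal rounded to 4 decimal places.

Under each hypothesis, the probability of the observed sequence is: P(data | r = 1) = (7/8)(1/8)(1/8)(1/8)(7/8) = 0.0014954; P(data | r = 3) = (5/8)(3/8)(3/8)(3/8)(5/8) = 0.020599; P(data | r = 4) = (4/8)(4/8)(4/8)(4/8)(4/8) = 0.03125; P(data | r = 5) = (3/8)(5/8)(5/8)(5/8)(3/8) = 0.034332; P(data | r = 6) = (2/8)(6/8)(6/8)(6/8)(2/8) = 0.026367.
The prior-weighted likelihoods are 1/5 · 0.0014954 = 0.00029907, 1/5 · 0.020599 = 0.0041199, 1/5 · 0.03125 = 0.00625, 1/5 · 0.034332 = 0.0068665, 1/5 · 0.026367 = 0.0052734; with total 0.022809.
Dividing through by the total gives posterior P(r = 1 | data) = 0.013112, P(r = 3 | data) = 0.18063, P(r = 4 | data) = 0.27402, P(r = 5 | data) = 0.30104, P(r = 6 | data) = 0.2312.
Averaging over the posterior, P(black next | data) = (7/8)(0.013112) + (5/8)(0.18063) + (1/2)(0.27402) + (3/8)(0.30104) + (1/4)(0.2312) = 0.43206.

0.4321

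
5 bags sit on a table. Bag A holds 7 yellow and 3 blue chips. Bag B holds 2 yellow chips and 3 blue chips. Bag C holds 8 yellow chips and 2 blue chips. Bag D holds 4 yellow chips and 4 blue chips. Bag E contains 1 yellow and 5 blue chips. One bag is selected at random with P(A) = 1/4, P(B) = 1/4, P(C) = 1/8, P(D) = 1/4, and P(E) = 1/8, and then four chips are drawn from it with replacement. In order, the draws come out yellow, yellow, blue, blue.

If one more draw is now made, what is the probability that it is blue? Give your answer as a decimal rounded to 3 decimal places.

Compute the likelihood of the observed sequence for each case: P(data | bag A) = (7/10)(7/10)(3/10)(3/10) = 0.0441; P(data | bag B) = (2/5)(2/5)(3/5)(3/5) = 0.0576; P(data | bag C) = (8/10)(8/10)(2/10)(2/10) = 0.0256; P(data | bag D) = (4/8)(4/8)(4/8)(4/8) = 0.0625; P(data | bag E) = (1/6)(1/6)(5/6)(5/6) = 0.01929.
Weighting by the prior gives 1/4 · 0.0441 = 0.011025, 1/4 · 0.0576 = 0.0144, 1/8 · 0.0256 = 0.0032, 1/4 · 0.0625 = 0.015625, 1/8 · 0.01929 = 0.0024113; with total 0.046661.
Normalising, the posterior is P(bag A | data) = 0.23628, P(bag B | data) = 0.30861, P(bag C | data) = 0.068579, P(bag D | data) = 0.33486, P(bag E | data) = 0.051676.
So P(blue next | data) = Σ P(blue next | H) P(H | data) = (3/10)(0.23628) + (3/5)(0.30861) + (1/5)(0.068579) + (1/2)(0.33486) + (5/6)(0.051676) = 0.48026.

0.480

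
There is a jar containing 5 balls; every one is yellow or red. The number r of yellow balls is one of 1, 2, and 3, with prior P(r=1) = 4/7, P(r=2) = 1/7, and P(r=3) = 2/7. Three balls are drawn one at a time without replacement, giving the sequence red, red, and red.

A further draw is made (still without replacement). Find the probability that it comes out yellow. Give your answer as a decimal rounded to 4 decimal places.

The likelihood of the observed sequence under each hypothesis: P(data | r = 1) = (4/5)(3/4)(2/3) = 2/5; P(data | r = 2) = (3/5)(2/4)(1/3) = 1/10; P(data | r = 3) = (2/5)(1/4)(0/3) = 0.
Weighting by the prior gives 4/7 · 2/5 = 8/35, 1/7 · 1/10 = 1/70, 2/7 · 0 = 0; summing to 17/70.
The posterior is then P(r = 1 | data) = 16/17, P(r = 2 | data) = 1/17, P(r = 3 | data) = 0.
Averaging over the posterior, P(yellow next | data) = (1/2)(16/17) + (1)(1/17) = 9/17.

0.5294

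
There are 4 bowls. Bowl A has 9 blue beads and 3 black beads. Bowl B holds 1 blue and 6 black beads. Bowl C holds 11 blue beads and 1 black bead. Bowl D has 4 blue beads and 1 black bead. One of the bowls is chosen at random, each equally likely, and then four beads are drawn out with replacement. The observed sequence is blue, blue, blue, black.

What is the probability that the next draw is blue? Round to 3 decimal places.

0.802

Under each hypothesis, the probability of the observed sequence is: P(data | bowl A) = (9/12)(9/12)(9/12)(3/12) = 0.10547; P(data | bowl B) = (1/7)(1/7)(1/7)(6/7) = 0.002499; P(data | bowl C) = (11/12)(11/12)(11/12)(1/12) = 0.064188; P(data | bowl D) = (4/5)(4/5)(4/5)(1/5) = 0.1024.
Weighting by the prior gives 1/4 · 0.10547 = 0.026367, 1/4 · 0.002499 = 0.00062474, 1/4 · 0.064188 = 0.016047, 1/4 · 0.1024 = 0.0256; summing to 0.068639.
The posterior is then P(bowl A | data) = 0.38414, P(bowl B | data) = 0.0091018, P(bowl C | data) = 0.23379, P(bowl D | data) = 0.37297.
Averaging over the posterior, P(blue next | data) = (3/4)(0.38414) + (1/7)(0.0091018) + (11/12)(0.23379) + (4/5)(0.37297) = 0.80209.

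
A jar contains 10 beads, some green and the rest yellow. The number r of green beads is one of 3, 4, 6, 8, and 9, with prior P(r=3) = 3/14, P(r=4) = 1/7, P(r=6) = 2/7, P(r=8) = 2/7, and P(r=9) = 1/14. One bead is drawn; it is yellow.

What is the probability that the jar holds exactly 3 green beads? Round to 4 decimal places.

For each hypothesis, P(data | H) works out to: P(data | r = 3) = (7/10) = 7/10; P(data | r = 4) = (6/10) = 3/5; P(data | r = 6) = (4/10) = 2/5; P(data | r = 8) = (2/10) = 1/5; P(data | r = 9) = (1/10) = 1/10.
The prior-weighted likelihoods are 3/14 · 7/10 = 3/20, 1/7 · 3/5 = 3/35, 2/7 · 2/5 = 4/35, 2/7 · 1/5 = 2/35, 1/14 · 1/10 = 1/140; these sum to 29/70.
Hence P(r = 3 | data) = (3/20) / (29/70) = 21/58.

0.3621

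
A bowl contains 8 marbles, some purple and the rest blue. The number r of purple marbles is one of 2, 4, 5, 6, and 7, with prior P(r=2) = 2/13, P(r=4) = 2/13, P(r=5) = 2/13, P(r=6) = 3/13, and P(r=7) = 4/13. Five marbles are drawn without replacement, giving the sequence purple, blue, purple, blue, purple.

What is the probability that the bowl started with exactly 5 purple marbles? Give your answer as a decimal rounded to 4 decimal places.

0.3571

Compute the likelihood of the observed sequence for each case: P(data | r = 2) = (2/8)(6/7)(1/6)(5/5)(0/4) = 0; P(data | r = 4) = (4/8)(4/7)(3/6)(3/5)(2/4) = 3/70; P(data | r = 5) = (5/8)(3/7)(4/6)(2/5)(3/4) = 3/56; P(data | r = 6) = (6/8)(2/7)(5/6)(1/5)(4/4) = 1/28; P(data | r = 7) = (7/8)(1/7)(6/6)(0/5) = 0.
The prior-weighted likelihoods are 2/13 · 0 = 0, 2/13 · 3/70 = 3/455, 2/13 · 3/56 = 3/364, 3/13 · 1/28 = 3/364, 4/13 · 0 = 0; summing to 3/130.
So P(r = 5 | data) = (3/364) / (3/130) = 5/14.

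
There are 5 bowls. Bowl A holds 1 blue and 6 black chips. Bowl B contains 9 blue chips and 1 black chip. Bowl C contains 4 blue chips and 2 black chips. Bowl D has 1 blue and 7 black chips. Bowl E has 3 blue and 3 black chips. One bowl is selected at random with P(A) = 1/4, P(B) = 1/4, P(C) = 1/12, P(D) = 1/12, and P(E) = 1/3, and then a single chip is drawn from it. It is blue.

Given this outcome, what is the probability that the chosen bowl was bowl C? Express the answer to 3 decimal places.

Under each hypothesis, the probability of this draw is: P(data | bowl A) = (1/7) = 0.14286; P(data | bowl B) = (9/10) = 0.9; P(data | bowl C) = (4/6) = 0.66667; P(data | bowl D) = (1/8) = 0.125; P(data | bowl E) = (3/6) = 0.5.
Weighting by the prior gives 1/4 · 0.14286 = 0.035714, 1/4 · 0.9 = 0.225, 1/12 · 0.66667 = 0.055556, 1/12 · 0.125 = 0.010417, 1/3 · 0.5 = 0.16667; these sum to 0.49335.
By Bayes' rule, P(bowl C | data) = (0.055556) / (0.49335) = 0.11261.

0.113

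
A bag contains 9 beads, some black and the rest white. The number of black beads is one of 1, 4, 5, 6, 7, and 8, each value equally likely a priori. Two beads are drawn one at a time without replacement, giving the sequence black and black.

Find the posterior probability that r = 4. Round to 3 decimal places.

0.075

Compute the likelihood of the observed sequence for each case: P(data | r = 1) = (1/9)(0/8) = 0; P(data | r = 4) = (4/9)(3/8) = 1/6; P(data | r = 5) = (5/9)(4/8) = 5/18; P(data | r = 6) = (6/9)(5/8) = 5/12; P(data | r = 7) = (7/9)(6/8) = 7/12; P(data | r = 8) = (8/9)(7/8) = 7/9.
Weighting by the prior gives 1/6 · 0 = 0, 1/6 · 1/6 = 1/36, 1/6 · 5/18 = 5/108, 1/6 · 5/12 = 5/72, 1/6 · 7/12 = 7/72, 1/6 · 7/9 = 7/54; these sum to 10/27.
Hence P(r = 4 | data) = (1/36) / (10/27) = 3/40.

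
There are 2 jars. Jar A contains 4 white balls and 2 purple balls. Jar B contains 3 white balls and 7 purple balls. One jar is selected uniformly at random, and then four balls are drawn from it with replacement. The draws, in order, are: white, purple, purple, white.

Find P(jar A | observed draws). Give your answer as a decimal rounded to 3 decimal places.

The likelihood of the observed sequence under each hypothesis: P(data | jar A) = (4/6)(2/6)(2/6)(4/6) = 0.049383; P(data | jar B) = (3/10)(7/10)(7/10)(3/10) = 0.0441.
Weighting by the prior gives 1/2 · 0.049383 = 0.024691, 1/2 · 0.0441 = 0.02205; with total 0.046741.
Hence P(jar A | data) = (0.024691) / (0.046741) = 0.52826.

0.528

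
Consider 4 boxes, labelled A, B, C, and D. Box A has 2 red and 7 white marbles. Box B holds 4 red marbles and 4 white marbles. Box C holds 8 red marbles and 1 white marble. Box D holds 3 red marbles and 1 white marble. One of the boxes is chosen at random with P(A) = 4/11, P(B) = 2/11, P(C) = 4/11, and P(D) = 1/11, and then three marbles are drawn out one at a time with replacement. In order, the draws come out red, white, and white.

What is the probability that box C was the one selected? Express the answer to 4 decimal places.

Compute the likelihood of the observed sequence for each case: P(data | box A) = (2/9)(7/9)(7/9) = 0.13443; P(data | box B) = (4/8)(4/8)(4/8) = 0.125; P(data | box C) = (8/9)(1/9)(1/9) = 0.010974; P(data | box D) = (3/4)(1/4)(1/4) = 0.046875.
Weighting by the prior gives 4/11 · 0.13443 = 0.048884, 2/11 · 0.125 = 0.022727, 4/11 · 0.010974 = 0.0039905, 1/11 · 0.046875 = 0.0042614; these sum to 0.079863.
Therefore the posterior P(box C | data) = (0.0039905) / (0.079863) = 0.049967.

0.0500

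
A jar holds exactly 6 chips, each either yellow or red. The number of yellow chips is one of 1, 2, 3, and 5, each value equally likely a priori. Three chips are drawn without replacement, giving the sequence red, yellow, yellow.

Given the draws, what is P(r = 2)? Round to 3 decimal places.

Under each hypothesis, the probability of the observed sequence is: P(data | r = 1) = (5/6)(1/5)(0/4) = 0; P(data | r = 2) = (4/6)(2/5)(1/4) = 1/15; P(data | r = 3) = (3/6)(3/5)(2/4) = 3/20; P(data | r = 5) = (1/6)(5/5)(4/4) = 1/6.
Multiplying each by its prior: 1/4 · 0 = 0, 1/4 · 1/15 = 1/60, 1/4 · 3/20 = 3/80, 1/4 · 1/6 = 1/24; with total 23/240.
By Bayes' rule, P(r = 2 | data) = (1/60) / (23/240) = 4/23.

0.174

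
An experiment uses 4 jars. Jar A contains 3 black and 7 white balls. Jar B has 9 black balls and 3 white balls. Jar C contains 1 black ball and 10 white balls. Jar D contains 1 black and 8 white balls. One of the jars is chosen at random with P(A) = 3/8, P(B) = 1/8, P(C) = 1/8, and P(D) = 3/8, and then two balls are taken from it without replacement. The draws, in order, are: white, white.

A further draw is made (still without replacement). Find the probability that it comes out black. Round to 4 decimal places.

For each hypothesis, P(data | H) works out to: P(data | jar A) = (7/10)(6/9) = 0.46667; P(data | jar B) = (3/12)(2/11) = 0.045455; P(data | jar C) = (10/11)(9/10) = 0.81818; P(data | jar D) = (8/9)(7/8) = 0.77778.
Multiplying each by its prior: 3/8 · 0.46667 = 0.175, 1/8 · 0.045455 = 0.0056818, 1/8 · 0.81818 = 0.10227, 3/8 · 0.77778 = 0.29167; these sum to 0.57462.
Dividing through by the total gives posterior P(jar A | data) = 0.30455, P(jar B | data) = 0.0098879, P(jar C | data) = 0.17798, P(jar D | data) = 0.50758.
The predictive probability is P(black next | data) = (3/8)(0.30455) + (9/10)(0.0098879) + (1/9)(0.17798) + (1/7)(0.50758) = 0.21539.

0.2154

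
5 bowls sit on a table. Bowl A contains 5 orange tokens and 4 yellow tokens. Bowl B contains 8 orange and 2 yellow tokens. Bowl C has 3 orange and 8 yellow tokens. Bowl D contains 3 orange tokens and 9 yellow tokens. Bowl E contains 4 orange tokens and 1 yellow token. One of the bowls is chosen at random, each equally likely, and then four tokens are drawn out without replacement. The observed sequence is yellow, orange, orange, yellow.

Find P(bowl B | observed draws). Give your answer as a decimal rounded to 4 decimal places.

0.1232

Compute the likelihood of the observed sequence for each case: P(data | bowl A) = (4/9)(5/8)(4/7)(3/6) = 5/63; P(data | bowl B) = (2/10)(8/9)(7/8)(1/7) = 1/45; P(data | bowl C) = (8/11)(3/10)(2/9)(7/8) = 7/165; P(data | bowl D) = (9/12)(3/11)(2/10)(8/9) = 2/55; P(data | bowl E) = (1/5)(4/4)(3/3)(0/2) = 0.
The prior-weighted likelihoods are 1/5 · 5/63 = 1/63, 1/5 · 1/45 = 1/225, 1/5 · 7/165 = 7/825, 1/5 · 2/55 = 2/275, 1/5 · 0 = 0; summing to 25/693.
Therefore the posterior P(bowl B | data) = (1/225) / (25/693) = 77/625.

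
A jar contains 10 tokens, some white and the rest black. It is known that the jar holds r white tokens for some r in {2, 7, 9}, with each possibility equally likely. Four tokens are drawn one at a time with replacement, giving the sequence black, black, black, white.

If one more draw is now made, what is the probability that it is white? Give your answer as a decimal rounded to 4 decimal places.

0.2825

Under each hypothesis, the probability of the observed sequence is: P(data | r = 2) = (8/10)(8/10)(8/10)(2/10) = 0.1024; P(data | r = 7) = (3/10)(3/10)(3/10)(7/10) = 0.0189; P(data | r = 9) = (1/10)(1/10)(1/10)(9/10) = 0.0009.
The prior-weighted likelihoods are 1/3 · 0.1024 = 0.034133, 1/3 · 0.0189 = 0.0063, 1/3 · 0.0009 = 0.0003; these sum to 0.040733.
The posterior is then P(r = 2 | data) = 0.83797, P(r = 7 | data) = 0.15466, P(r = 9 | data) = 0.007365.
So P(white next | data) = Σ P(white next | H) P(H | data) = (1/5)(0.83797) + (7/10)(0.15466) + (9/10)(0.007365) = 0.28249.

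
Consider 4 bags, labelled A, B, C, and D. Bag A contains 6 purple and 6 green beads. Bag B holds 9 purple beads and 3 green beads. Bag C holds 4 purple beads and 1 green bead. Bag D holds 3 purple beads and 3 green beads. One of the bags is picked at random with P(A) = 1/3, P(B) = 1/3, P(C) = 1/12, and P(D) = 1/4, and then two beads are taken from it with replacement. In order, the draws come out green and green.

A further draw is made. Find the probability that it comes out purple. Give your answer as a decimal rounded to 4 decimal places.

0.5365

The likelihood of the observed sequence under each hypothesis: P(data | bag A) = (6/12)(6/12) = 1/4; P(data | bag B) = (3/12)(3/12) = 1/16; P(data | bag C) = (1/5)(1/5) = 1/25; P(data | bag D) = (3/6)(3/6) = 1/4.
The prior-weighted likelihoods are 1/3 · 1/4 = 1/12, 1/3 · 1/16 = 1/48, 1/12 · 1/25 = 1/300, 1/4 · 1/4 = 1/16; these sum to 17/100.
Dividing through by the total gives posterior P(bag A | data) = 0.4902, P(bag B | data) = 0.12255, P(bag C | data) = 0.019608, P(bag D | data) = 0.36765.
So P(purple next | data) = Σ P(purple next | H) P(H | data) = (1/2)(0.4902) + (3/4)(0.12255) + (4/5)(0.019608) + (1/2)(0.36765) = 0.53652.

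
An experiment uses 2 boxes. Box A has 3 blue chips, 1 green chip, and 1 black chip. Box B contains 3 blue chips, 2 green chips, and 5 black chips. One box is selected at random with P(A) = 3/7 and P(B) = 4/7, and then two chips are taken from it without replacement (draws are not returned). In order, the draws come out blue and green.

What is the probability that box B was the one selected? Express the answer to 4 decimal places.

0.3721

Under each hypothesis, the probability of the observed sequence is: P(data | box A) = (3/5)(1/4) = 3/20; P(data | box B) = (3/10)(2/9) = 1/15.
Multiplying each by its prior: 3/7 · 3/20 = 9/140, 4/7 · 1/15 = 4/105; with total 43/420.
Therefore the posterior P(box B | data) = (4/105) / (43/420) = 16/43.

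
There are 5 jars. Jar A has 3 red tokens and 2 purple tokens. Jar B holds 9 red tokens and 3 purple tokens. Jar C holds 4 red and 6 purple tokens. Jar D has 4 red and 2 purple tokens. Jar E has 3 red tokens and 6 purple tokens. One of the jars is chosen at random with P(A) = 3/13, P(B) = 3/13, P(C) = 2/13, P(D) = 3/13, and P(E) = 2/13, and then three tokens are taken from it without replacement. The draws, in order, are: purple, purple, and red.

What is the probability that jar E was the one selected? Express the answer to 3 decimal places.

Compute the likelihood of the observed sequence for each case: P(data | jar A) = (2/5)(1/4)(3/3) = 0.1; P(data | jar B) = (3/12)(2/11)(9/10) = 0.040909; P(data | jar C) = (6/10)(5/9)(4/8) = 0.16667; P(data | jar D) = (2/6)(1/5)(4/4) = 0.066667; P(data | jar E) = (6/9)(5/8)(3/7) = 0.17857.
The prior-weighted likelihoods are 3/13 · 0.1 = 0.023077, 3/13 · 0.040909 = 0.0094406, 2/13 · 0.16667 = 0.025641, 3/13 · 0.066667 = 0.015385, 2/13 · 0.17857 = 0.027473; these sum to 0.10102.
Therefore the posterior P(jar E | data) = (0.027473) / (0.10102) = 0.27196.

0.272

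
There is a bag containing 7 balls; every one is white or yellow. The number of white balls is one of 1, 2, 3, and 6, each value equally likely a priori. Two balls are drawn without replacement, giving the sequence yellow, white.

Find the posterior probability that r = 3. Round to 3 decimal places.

Compute the likelihood of the observed sequence for each case: P(data | r = 1) = (6/7)(1/6) = 1/7; P(data | r = 2) = (5/7)(2/6) = 5/21; P(data | r = 3) = (4/7)(3/6) = 2/7; P(data | r = 6) = (1/7)(6/6) = 1/7.
Weighting by the prior gives 1/4 · 1/7 = 1/28, 1/4 · 5/21 = 5/84, 1/4 · 2/7 = 1/14, 1/4 · 1/7 = 1/28; summing to 17/84.
So P(r = 3 | data) = (1/14) / (17/84) = 6/17.

0.353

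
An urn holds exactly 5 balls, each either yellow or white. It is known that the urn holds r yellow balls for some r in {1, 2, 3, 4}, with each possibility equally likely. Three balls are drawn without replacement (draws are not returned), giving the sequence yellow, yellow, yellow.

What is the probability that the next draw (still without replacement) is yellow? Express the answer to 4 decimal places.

For each hypothesis, P(data | H) works out to: P(data | r = 1) = (1/5)(0/4) = 0; P(data | r = 2) = (2/5)(1/4)(0/3) = 0; P(data | r = 3) = (3/5)(2/4)(1/3) = 1/10; P(data | r = 4) = (4/5)(3/4)(2/3) = 2/5.
The prior-weighted likelihoods are 1/4 · 0 = 0, 1/4 · 0 = 0, 1/4 · 1/10 = 1/40, 1/4 · 2/5 = 1/10; with total 1/8.
Normalising, the posterior is P(r = 1 | data) = 0, P(r = 2 | data) = 0, P(r = 3 | data) = 1/5, P(r = 4 | data) = 4/5.
So P(yellow next | data) = Σ P(yellow next | H) P(H | data) = (0)(1/5) + (1/2)(4/5) = 2/5.

0.4000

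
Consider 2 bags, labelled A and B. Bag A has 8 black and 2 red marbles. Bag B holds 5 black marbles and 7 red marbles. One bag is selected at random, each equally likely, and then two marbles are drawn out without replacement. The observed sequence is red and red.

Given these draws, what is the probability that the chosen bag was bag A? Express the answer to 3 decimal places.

0.065

Under each hypothesis, the probability of the observed sequence is: P(data | bag A) = (2/10)(1/9) = 0.022222; P(data | bag B) = (7/12)(6/11) = 0.31818.
Weighting by the prior gives 1/2 · 0.022222 = 0.011111, 1/2 · 0.31818 = 0.15909; with total 0.1702.
So P(bag A | data) = (0.011111) / (0.1702) = 0.065282.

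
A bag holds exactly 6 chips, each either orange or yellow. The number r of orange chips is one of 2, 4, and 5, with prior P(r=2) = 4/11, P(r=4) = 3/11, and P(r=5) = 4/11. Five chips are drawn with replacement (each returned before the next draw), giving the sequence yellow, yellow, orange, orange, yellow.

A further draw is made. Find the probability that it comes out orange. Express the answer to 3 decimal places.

0.451

The likelihood of the observed sequence under each hypothesis: P(data | r = 2) = (4/6)(4/6)(2/6)(2/6)(4/6) = 0.032922; P(data | r = 4) = (2/6)(2/6)(4/6)(4/6)(2/6) = 0.016461; P(data | r = 5) = (1/6)(1/6)(5/6)(5/6)(1/6) = 0.003215.
The prior-weighted likelihoods are 4/11 · 0.032922 = 0.011972, 3/11 · 0.016461 = 0.0044893, 4/11 · 0.003215 = 0.0011691; with total 0.01763.
Normalising, the posterior is P(r = 2 | data) = 0.67905, P(r = 4 | data) = 0.25464, P(r = 5 | data) = 0.066313.
The predictive probability is P(orange next | data) = (1/3)(0.67905) + (2/3)(0.25464) + (5/6)(0.066313) = 0.45137.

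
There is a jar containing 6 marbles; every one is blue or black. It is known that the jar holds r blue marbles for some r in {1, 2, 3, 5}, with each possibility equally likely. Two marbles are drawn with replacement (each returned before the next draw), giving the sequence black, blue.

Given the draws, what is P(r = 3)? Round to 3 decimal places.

0.333

Under each hypothesis, the probability of the observed sequence is: P(data | r = 1) = (5/6)(1/6) = 5/36; P(data | r = 2) = (4/6)(2/6) = 2/9; P(data | r = 3) = (3/6)(3/6) = 1/4; P(data | r = 5) = (1/6)(5/6) = 5/36.
Multiplying each by its prior: 1/4 · 5/36 = 5/144, 1/4 · 2/9 = 1/18, 1/4 · 1/4 = 1/16, 1/4 · 5/36 = 5/144; summing to 3/16.
So P(r = 3 | data) = (1/16) / (3/16) = 1/3.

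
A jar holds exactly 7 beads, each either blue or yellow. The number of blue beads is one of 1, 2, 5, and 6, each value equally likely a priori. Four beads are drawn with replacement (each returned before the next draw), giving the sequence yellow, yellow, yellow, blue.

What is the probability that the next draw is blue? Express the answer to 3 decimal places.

For each hypothesis, P(data | H) works out to: P(data | r = 1) = (6/7)(6/7)(6/7)(1/7) = 0.089963; P(data | r = 2) = (5/7)(5/7)(5/7)(2/7) = 0.10412; P(data | r = 5) = (2/7)(2/7)(2/7)(5/7) = 0.01666; P(data | r = 6) = (1/7)(1/7)(1/7)(6/7) = 0.002499.
The prior-weighted likelihoods are 1/4 · 0.089963 = 0.022491, 1/4 · 0.10412 = 0.026031, 1/4 · 0.01666 = 0.0041649, 1/4 · 0.002499 = 0.00062474; these sum to 0.053311.
The posterior is then P(r = 1 | data) = 0.42188, P(r = 2 | data) = 0.48828, P(r = 5 | data) = 0.078125, P(r = 6 | data) = 0.011719.
The predictive probability is P(blue next | data) = (1/7)(0.42188) + (2/7)(0.48828) + (5/7)(0.078125) + (6/7)(0.011719) = 0.26562.

0.266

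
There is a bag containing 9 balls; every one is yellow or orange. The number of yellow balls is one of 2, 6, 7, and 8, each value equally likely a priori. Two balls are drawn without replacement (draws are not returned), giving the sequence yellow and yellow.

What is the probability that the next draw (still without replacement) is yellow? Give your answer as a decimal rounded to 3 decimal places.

0.732

Compute the likelihood of the observed sequence for each case: P(data | r = 2) = (2/9)(1/8) = 1/36; P(data | r = 6) = (6/9)(5/8) = 5/12; P(data | r = 7) = (7/9)(6/8) = 7/12; P(data | r = 8) = (8/9)(7/8) = 7/9.
Multiplying each by its prior: 1/4 · 1/36 = 1/144, 1/4 · 5/12 = 5/48, 1/4 · 7/12 = 7/48, 1/4 · 7/9 = 7/36; with total 65/144.
The posterior is then P(r = 2 | data) = 1/65, P(r = 6 | data) = 3/13, P(r = 7 | data) = 21/65, P(r = 8 | data) = 28/65.
So P(yellow next | data) = Σ P(yellow next | H) P(H | data) = (0)(1/65) + (4/7)(3/13) + (5/7)(21/65) + (6/7)(28/65) = 333/455.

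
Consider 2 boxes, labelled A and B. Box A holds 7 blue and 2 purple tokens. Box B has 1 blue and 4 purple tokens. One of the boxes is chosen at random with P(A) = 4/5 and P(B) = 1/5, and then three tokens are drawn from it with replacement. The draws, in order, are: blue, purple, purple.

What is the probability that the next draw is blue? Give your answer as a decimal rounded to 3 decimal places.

Compute the likelihood of the observed sequence for each case: P(data | box A) = (7/9)(2/9)(2/9) = 0.038409; P(data | box B) = (1/5)(4/5)(4/5) = 0.128.
Multiplying each by its prior: 4/5 · 0.038409 = 0.030727, 1/5 · 0.128 = 0.0256; these sum to 0.056327.
The posterior is then P(box A | data) = 0.54551, P(box B | data) = 0.45449.
So P(blue next | data) = Σ P(blue next | H) P(H | data) = (7/9)(0.54551) + (1/5)(0.45449) = 0.51518.

0.515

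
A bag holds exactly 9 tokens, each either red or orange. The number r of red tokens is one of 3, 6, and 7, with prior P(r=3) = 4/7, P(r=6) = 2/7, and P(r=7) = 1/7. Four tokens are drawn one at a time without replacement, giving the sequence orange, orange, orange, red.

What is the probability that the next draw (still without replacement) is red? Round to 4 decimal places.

0.4286

For each hypothesis, P(data | H) works out to: P(data | r = 3) = (6/9)(5/8)(4/7)(3/6) = 5/42; P(data | r = 6) = (3/9)(2/8)(1/7)(6/6) = 1/84; P(data | r = 7) = (2/9)(1/8)(0/7) = 0.
The prior-weighted likelihoods are 4/7 · 5/42 = 10/147, 2/7 · 1/84 = 1/294, 1/7 · 0 = 0; with total 1/14.
Normalising, the posterior is P(r = 3 | data) = 20/21, P(r = 6 | data) = 1/21, P(r = 7 | data) = 0.
The predictive probability is P(red next | data) = (2/5)(20/21) + (1)(1/21) = 3/7.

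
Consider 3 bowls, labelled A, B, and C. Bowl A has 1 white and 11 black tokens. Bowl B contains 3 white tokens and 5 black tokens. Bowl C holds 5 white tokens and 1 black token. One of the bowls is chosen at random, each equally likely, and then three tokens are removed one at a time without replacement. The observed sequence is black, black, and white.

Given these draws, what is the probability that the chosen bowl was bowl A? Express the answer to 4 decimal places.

For each hypothesis, P(data | H) works out to: P(data | bowl A) = (11/12)(10/11)(1/10) = 1/12; P(data | bowl B) = (5/8)(4/7)(3/6) = 5/28; P(data | bowl C) = (1/6)(0/5) = 0.
Multiplying each by its prior: 1/3 · 1/12 = 1/36, 1/3 · 5/28 = 5/84, 1/3 · 0 = 0; summing to 11/126.
By Bayes' rule, P(bowl A | data) = (1/36) / (11/126) = 7/22.

0.3182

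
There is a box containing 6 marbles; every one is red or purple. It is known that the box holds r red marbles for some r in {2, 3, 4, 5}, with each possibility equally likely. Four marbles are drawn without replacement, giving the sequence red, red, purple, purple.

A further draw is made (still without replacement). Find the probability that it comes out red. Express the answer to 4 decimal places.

For each hypothesis, P(data | H) works out to: P(data | r = 2) = (2/6)(1/5)(4/4)(3/3) = 1/15; P(data | r = 3) = (3/6)(2/5)(3/4)(2/3) = 1/10; P(data | r = 4) = (4/6)(3/5)(2/4)(1/3) = 1/15; P(data | r = 5) = (5/6)(4/5)(1/4)(0/3) = 0.
The prior-weighted likelihoods are 1/4 · 1/15 = 1/60, 1/4 · 1/10 = 1/40, 1/4 · 1/15 = 1/60, 1/4 · 0 = 0; these sum to 7/120.
Normalising, the posterior is P(r = 2 | data) = 2/7, P(r = 3 | data) = 3/7, P(r = 4 | data) = 2/7, P(r = 5 | data) = 0.
The predictive probability is P(red next | data) = (0)(2/7) + (1/2)(3/7) + (1)(2/7) = 1/2.

0.5000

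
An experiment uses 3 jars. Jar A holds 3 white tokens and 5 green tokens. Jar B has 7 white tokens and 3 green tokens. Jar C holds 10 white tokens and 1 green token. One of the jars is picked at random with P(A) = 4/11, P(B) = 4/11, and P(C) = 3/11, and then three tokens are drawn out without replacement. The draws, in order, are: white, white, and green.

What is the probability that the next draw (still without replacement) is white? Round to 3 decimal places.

The likelihood of the observed sequence under each hypothesis: P(data | jar A) = (3/8)(2/7)(5/6) = 0.089286; P(data | jar B) = (7/10)(6/9)(3/8) = 0.175; P(data | jar C) = (10/11)(9/10)(1/9) = 0.090909.
Weighting by the prior gives 4/11 · 0.089286 = 0.032468, 4/11 · 0.175 = 0.063636, 3/11 · 0.090909 = 0.024793; summing to 0.1209.
The posterior is then P(jar A | data) = 0.26855, P(jar B | data) = 0.52637, P(jar C | data) = 0.20508.
The predictive probability is P(white next | data) = (1/5)(0.26855) + (5/7)(0.52637) + (1)(0.20508) = 0.63477.

0.635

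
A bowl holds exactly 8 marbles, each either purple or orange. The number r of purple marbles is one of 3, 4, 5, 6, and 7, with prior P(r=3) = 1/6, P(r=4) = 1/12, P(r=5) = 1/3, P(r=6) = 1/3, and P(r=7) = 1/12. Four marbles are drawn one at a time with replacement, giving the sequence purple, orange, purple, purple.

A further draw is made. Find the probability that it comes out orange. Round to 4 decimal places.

Under each hypothesis, the probability of the observed sequence is: P(data | r = 3) = (3/8)(5/8)(3/8)(3/8) = 0.032959; P(data | r = 4) = (4/8)(4/8)(4/8)(4/8) = 0.0625; P(data | r = 5) = (5/8)(3/8)(5/8)(5/8) = 0.091553; P(data | r = 6) = (6/8)(2/8)(6/8)(6/8) = 0.10547; P(data | r = 7) = (7/8)(1/8)(7/8)(7/8) = 0.08374.
The prior-weighted likelihoods are 1/6 · 0.032959 = 0.0054932, 1/12 · 0.0625 = 0.0052083, 1/3 · 0.091553 = 0.030518, 1/3 · 0.10547 = 0.035156, 1/12 · 0.08374 = 0.0069784; these sum to 0.083354.
Dividing through by the total gives posterior P(r = 3 | data) = 0.065902, P(r = 4 | data) = 0.062485, P(r = 5 | data) = 0.36612, P(r = 6 | data) = 0.42177, P(r = 7 | data) = 0.08372.
So P(orange next | data) = Σ P(orange next | H) P(H | data) = (5/8)(0.065902) + (1/2)(0.062485) + (3/8)(0.36612) + (1/4)(0.42177) + (1/8)(0.08372) = 0.32563.

0.3256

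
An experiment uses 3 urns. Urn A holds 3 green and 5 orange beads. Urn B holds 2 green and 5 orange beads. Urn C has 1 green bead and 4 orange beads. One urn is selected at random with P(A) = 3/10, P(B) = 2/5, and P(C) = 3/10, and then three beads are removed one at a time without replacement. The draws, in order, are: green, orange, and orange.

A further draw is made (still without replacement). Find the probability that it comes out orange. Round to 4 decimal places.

0.7867

Compute the likelihood of the observed sequence for each case: P(data | urn A) = (3/8)(5/7)(4/6) = 0.17857; P(data | urn B) = (2/7)(5/6)(4/5) = 0.19048; P(data | urn C) = (1/5)(4/4)(3/3) = 0.2.
The prior-weighted likelihoods are 3/10 · 0.17857 = 0.053571, 2/5 · 0.19048 = 0.07619, 3/10 · 0.2 = 0.06; these sum to 0.18976.
Dividing through by the total gives posterior P(urn A | data) = 0.28231, P(urn B | data) = 0.40151, P(urn C | data) = 0.31619.
Averaging over the posterior, P(orange next | data) = (3/5)(0.28231) + (3/4)(0.40151) + (1)(0.31619) = 0.7867.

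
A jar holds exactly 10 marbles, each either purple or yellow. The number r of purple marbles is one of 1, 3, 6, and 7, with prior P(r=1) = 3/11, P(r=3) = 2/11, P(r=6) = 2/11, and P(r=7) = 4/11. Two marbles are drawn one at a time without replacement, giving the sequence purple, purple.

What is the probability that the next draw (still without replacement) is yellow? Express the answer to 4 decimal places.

0.4313

For each hypothesis, P(data | H) works out to: P(data | r = 1) = (1/10)(0/9) = 0; P(data | r = 3) = (3/10)(2/9) = 1/15; P(data | r = 6) = (6/10)(5/9) = 1/3; P(data | r = 7) = (7/10)(6/9) = 7/15.
Multiplying each by its prior: 3/11 · 0 = 0, 2/11 · 1/15 = 2/165, 2/11 · 1/3 = 2/33, 4/11 · 7/15 = 28/165; with total 8/33.
Normalising, the posterior is P(r = 1 | data) = 0, P(r = 3 | data) = 1/20, P(r = 6 | data) = 1/4, P(r = 7 | data) = 7/10.
The predictive probability is P(yellow next | data) = (7/8)(1/20) + (1/2)(1/4) + (3/8)(7/10) = 69/160.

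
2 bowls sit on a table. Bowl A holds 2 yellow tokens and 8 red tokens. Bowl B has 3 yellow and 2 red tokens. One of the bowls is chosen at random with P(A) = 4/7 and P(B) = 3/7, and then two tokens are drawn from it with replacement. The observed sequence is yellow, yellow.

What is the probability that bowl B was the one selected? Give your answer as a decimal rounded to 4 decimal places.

Under each hypothesis, the probability of the observed sequence is: P(data | bowl A) = (2/10)(2/10) = 1/25; P(data | bowl B) = (3/5)(3/5) = 9/25.
The prior-weighted likelihoods are 4/7 · 1/25 = 4/175, 3/7 · 9/25 = 27/175; these sum to 31/175.
By Bayes' rule, P(bowl B | data) = (27/175) / (31/175) = 27/31.

0.8710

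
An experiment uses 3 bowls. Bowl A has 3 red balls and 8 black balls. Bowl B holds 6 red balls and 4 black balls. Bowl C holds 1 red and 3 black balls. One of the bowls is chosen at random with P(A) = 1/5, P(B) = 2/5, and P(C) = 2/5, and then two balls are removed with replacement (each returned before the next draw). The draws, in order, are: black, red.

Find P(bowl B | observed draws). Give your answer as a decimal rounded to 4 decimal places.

For each hypothesis, P(data | H) works out to: P(data | bowl A) = (8/11)(3/11) = 0.19835; P(data | bowl B) = (4/10)(6/10) = 0.24; P(data | bowl C) = (3/4)(1/4) = 0.1875.
The prior-weighted likelihoods are 1/5 · 0.19835 = 0.039669, 2/5 · 0.24 = 0.096, 2/5 · 0.1875 = 0.075; these sum to 0.21067.
By Bayes' rule, P(bowl B | data) = (0.096) / (0.21067) = 0.45569.

0.4557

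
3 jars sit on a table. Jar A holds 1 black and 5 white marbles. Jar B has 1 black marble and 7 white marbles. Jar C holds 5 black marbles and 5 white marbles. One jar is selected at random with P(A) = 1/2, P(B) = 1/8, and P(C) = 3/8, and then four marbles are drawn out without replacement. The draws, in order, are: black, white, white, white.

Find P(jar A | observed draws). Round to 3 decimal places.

0.687

Under each hypothesis, the probability of the observed sequence is: P(data | jar A) = (1/6)(5/5)(4/4)(3/3) = 0.16667; P(data | jar B) = (1/8)(7/7)(6/6)(5/5) = 0.125; P(data | jar C) = (5/10)(5/9)(4/8)(3/7) = 0.059524.
Multiplying each by its prior: 1/2 · 0.16667 = 0.083333, 1/8 · 0.125 = 0.015625, 3/8 · 0.059524 = 0.022321; with total 0.12128.
By Bayes' rule, P(jar A | data) = (0.083333) / (0.12128) = 0.68712.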